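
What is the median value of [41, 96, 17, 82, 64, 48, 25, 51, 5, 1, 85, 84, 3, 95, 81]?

51

Step 1: Sort the data in ascending order: [1, 3, 5, 17, 25, 41, 48, 51, 64, 81, 82, 84, 85, 95, 96]
Step 2: The number of values is n = 15.
Step 3: Since n is odd, the median is the middle value at position 8: 51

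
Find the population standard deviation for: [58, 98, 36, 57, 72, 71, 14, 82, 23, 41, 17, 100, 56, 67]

26.6959

Step 1: Compute the mean: 56.5714
Step 2: Sum of squared deviations from the mean: 9977.4286
Step 3: Population variance = 9977.4286 / 14 = 712.6735
Step 4: Standard deviation = sqrt(712.6735) = 26.6959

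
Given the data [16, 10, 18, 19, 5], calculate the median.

16

Step 1: Sort the data in ascending order: [5, 10, 16, 18, 19]
Step 2: The number of values is n = 5.
Step 3: Since n is odd, the median is the middle value at position 3: 16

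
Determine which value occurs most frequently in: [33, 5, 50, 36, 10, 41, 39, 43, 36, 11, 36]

36

Step 1: Count the frequency of each value:
  5: appears 1 time(s)
  10: appears 1 time(s)
  11: appears 1 time(s)
  33: appears 1 time(s)
  36: appears 3 time(s)
  39: appears 1 time(s)
  41: appears 1 time(s)
  43: appears 1 time(s)
  50: appears 1 time(s)
Step 2: The value 36 appears most frequently (3 times).
Step 3: Mode = 36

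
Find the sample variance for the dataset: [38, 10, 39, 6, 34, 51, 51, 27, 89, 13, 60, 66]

610.2424

Step 1: Compute the mean: (38 + 10 + 39 + 6 + 34 + 51 + 51 + 27 + 89 + 13 + 60 + 66) / 12 = 40.3333
Step 2: Compute squared deviations from the mean:
  (38 - 40.3333)^2 = 5.4444
  (10 - 40.3333)^2 = 920.1111
  (39 - 40.3333)^2 = 1.7778
  (6 - 40.3333)^2 = 1178.7778
  (34 - 40.3333)^2 = 40.1111
  (51 - 40.3333)^2 = 113.7778
  (51 - 40.3333)^2 = 113.7778
  (27 - 40.3333)^2 = 177.7778
  (89 - 40.3333)^2 = 2368.4444
  (13 - 40.3333)^2 = 747.1111
  (60 - 40.3333)^2 = 386.7778
  (66 - 40.3333)^2 = 658.7778
Step 3: Sum of squared deviations = 6712.6667
Step 4: Sample variance = 6712.6667 / 11 = 610.2424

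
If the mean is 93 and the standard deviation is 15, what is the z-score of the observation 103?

0.6667

Step 1: Recall the z-score formula: z = (x - mu) / sigma
Step 2: Substitute values: z = (103 - 93) / 15
Step 3: z = 10 / 15 = 0.6667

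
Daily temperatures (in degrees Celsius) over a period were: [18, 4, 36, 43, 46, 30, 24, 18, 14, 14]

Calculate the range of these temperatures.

42

Step 1: Identify the maximum value: max = 46
Step 2: Identify the minimum value: min = 4
Step 3: Range = max - min = 46 - 4 = 42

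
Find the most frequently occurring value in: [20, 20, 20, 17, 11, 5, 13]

20

Step 1: Count the frequency of each value:
  5: appears 1 time(s)
  11: appears 1 time(s)
  13: appears 1 time(s)
  17: appears 1 time(s)
  20: appears 3 time(s)
Step 2: The value 20 appears most frequently (3 times).
Step 3: Mode = 20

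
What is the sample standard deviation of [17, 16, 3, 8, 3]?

6.8044

Step 1: Compute the mean: 9.4
Step 2: Sum of squared deviations from the mean: 185.2
Step 3: Sample variance = 185.2 / 4 = 46.3
Step 4: Standard deviation = sqrt(46.3) = 6.8044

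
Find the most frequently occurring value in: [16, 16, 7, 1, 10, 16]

16

Step 1: Count the frequency of each value:
  1: appears 1 time(s)
  7: appears 1 time(s)
  10: appears 1 time(s)
  16: appears 3 time(s)
Step 2: The value 16 appears most frequently (3 times).
Step 3: Mode = 16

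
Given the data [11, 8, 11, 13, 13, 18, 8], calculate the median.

11

Step 1: Sort the data in ascending order: [8, 8, 11, 11, 13, 13, 18]
Step 2: The number of values is n = 7.
Step 3: Since n is odd, the median is the middle value at position 4: 11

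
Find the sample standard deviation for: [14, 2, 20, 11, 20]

7.4699

Step 1: Compute the mean: 13.4
Step 2: Sum of squared deviations from the mean: 223.2
Step 3: Sample variance = 223.2 / 4 = 55.8
Step 4: Standard deviation = sqrt(55.8) = 7.4699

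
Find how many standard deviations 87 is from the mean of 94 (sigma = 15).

-0.4667

Step 1: Recall the z-score formula: z = (x - mu) / sigma
Step 2: Substitute values: z = (87 - 94) / 15
Step 3: z = -7 / 15 = -0.4667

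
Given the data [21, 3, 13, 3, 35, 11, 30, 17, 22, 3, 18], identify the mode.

3

Step 1: Count the frequency of each value:
  3: appears 3 time(s)
  11: appears 1 time(s)
  13: appears 1 time(s)
  17: appears 1 time(s)
  18: appears 1 time(s)
  21: appears 1 time(s)
  22: appears 1 time(s)
  30: appears 1 time(s)
  35: appears 1 time(s)
Step 2: The value 3 appears most frequently (3 times).
Step 3: Mode = 3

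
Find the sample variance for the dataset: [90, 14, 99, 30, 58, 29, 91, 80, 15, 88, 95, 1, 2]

1503.859

Step 1: Compute the mean: (90 + 14 + 99 + 30 + 58 + 29 + 91 + 80 + 15 + 88 + 95 + 1 + 2) / 13 = 53.2308
Step 2: Compute squared deviations from the mean:
  (90 - 53.2308)^2 = 1351.9763
  (14 - 53.2308)^2 = 1539.0533
  (99 - 53.2308)^2 = 2094.8225
  (30 - 53.2308)^2 = 539.6686
  (58 - 53.2308)^2 = 22.7456
  (29 - 53.2308)^2 = 587.1302
  (91 - 53.2308)^2 = 1426.5148
  (80 - 53.2308)^2 = 716.5917
  (15 - 53.2308)^2 = 1461.5917
  (88 - 53.2308)^2 = 1208.8994
  (95 - 53.2308)^2 = 1744.6686
  (1 - 53.2308)^2 = 2728.0533
  (2 - 53.2308)^2 = 2624.5917
Step 3: Sum of squared deviations = 18046.3077
Step 4: Sample variance = 18046.3077 / 12 = 1503.859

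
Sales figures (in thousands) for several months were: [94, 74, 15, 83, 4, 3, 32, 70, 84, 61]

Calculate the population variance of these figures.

1111.2

Step 1: Compute the mean: (94 + 74 + 15 + 83 + 4 + 3 + 32 + 70 + 84 + 61) / 10 = 52
Step 2: Compute squared deviations from the mean:
  (94 - 52)^2 = 1764
  (74 - 52)^2 = 484
  (15 - 52)^2 = 1369
  (83 - 52)^2 = 961
  (4 - 52)^2 = 2304
  (3 - 52)^2 = 2401
  (32 - 52)^2 = 400
  (70 - 52)^2 = 324
  (84 - 52)^2 = 1024
  (61 - 52)^2 = 81
Step 3: Sum of squared deviations = 11112
Step 4: Population variance = 11112 / 10 = 1111.2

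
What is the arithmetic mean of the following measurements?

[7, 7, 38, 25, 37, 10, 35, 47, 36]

26.8889

Step 1: Sum all values: 7 + 7 + 38 + 25 + 37 + 10 + 35 + 47 + 36 = 242
Step 2: Count the number of values: n = 9
Step 3: Mean = sum / n = 242 / 9 = 26.8889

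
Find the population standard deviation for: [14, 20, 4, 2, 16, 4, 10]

6.4143

Step 1: Compute the mean: 10
Step 2: Sum of squared deviations from the mean: 288
Step 3: Population variance = 288 / 7 = 41.1429
Step 4: Standard deviation = sqrt(41.1429) = 6.4143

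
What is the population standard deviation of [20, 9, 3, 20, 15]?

6.5909

Step 1: Compute the mean: 13.4
Step 2: Sum of squared deviations from the mean: 217.2
Step 3: Population variance = 217.2 / 5 = 43.44
Step 4: Standard deviation = sqrt(43.44) = 6.5909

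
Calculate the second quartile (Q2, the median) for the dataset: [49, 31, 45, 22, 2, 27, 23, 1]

25

Step 1: Sort the data: [1, 2, 22, 23, 27, 31, 45, 49]
Step 2: n = 8
Step 3: Q2 is the median. Since n is even, it is the average of the values at positions 4 and 5:
  Q2 = (23 + 27) / 2 = 25
Step 4: Q2 = 25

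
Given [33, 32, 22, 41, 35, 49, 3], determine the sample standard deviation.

14.7729

Step 1: Compute the mean: 30.7143
Step 2: Sum of squared deviations from the mean: 1309.4286
Step 3: Sample variance = 1309.4286 / 6 = 218.2381
Step 4: Standard deviation = sqrt(218.2381) = 14.7729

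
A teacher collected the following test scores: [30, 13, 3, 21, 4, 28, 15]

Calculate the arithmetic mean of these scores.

16.2857

Step 1: Sum all values: 30 + 13 + 3 + 21 + 4 + 28 + 15 = 114
Step 2: Count the number of values: n = 7
Step 3: Mean = sum / n = 114 / 7 = 16.2857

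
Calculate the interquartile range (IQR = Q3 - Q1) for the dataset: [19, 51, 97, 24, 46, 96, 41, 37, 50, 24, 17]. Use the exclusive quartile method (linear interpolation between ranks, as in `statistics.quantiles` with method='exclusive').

27

Step 1: Sort the data: [17, 19, 24, 24, 37, 41, 46, 50, 51, 96, 97]
Step 2: n = 11
Step 3: Using the exclusive quartile method:
  Q1 = 24
  Q2 (median) = 41
  Q3 = 51
  IQR = Q3 - Q1 = 51 - 24 = 27
Step 4: IQR = 27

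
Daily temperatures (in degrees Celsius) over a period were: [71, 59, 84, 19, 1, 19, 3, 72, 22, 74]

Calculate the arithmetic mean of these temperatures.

42.4

Step 1: Sum all values: 71 + 59 + 84 + 19 + 1 + 19 + 3 + 72 + 22 + 74 = 424
Step 2: Count the number of values: n = 10
Step 3: Mean = sum / n = 424 / 10 = 42.4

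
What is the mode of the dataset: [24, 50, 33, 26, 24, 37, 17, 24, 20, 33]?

24

Step 1: Count the frequency of each value:
  17: appears 1 time(s)
  20: appears 1 time(s)
  24: appears 3 time(s)
  26: appears 1 time(s)
  33: appears 2 time(s)
  37: appears 1 time(s)
  50: appears 1 time(s)
Step 2: The value 24 appears most frequently (3 times).
Step 3: Mode = 24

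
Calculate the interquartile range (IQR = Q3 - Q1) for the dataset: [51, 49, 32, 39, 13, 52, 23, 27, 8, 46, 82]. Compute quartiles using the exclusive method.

28

Step 1: Sort the data: [8, 13, 23, 27, 32, 39, 46, 49, 51, 52, 82]
Step 2: n = 11
Step 3: Using the exclusive quartile method:
  Q1 = 23
  Q2 (median) = 39
  Q3 = 51
  IQR = Q3 - Q1 = 51 - 23 = 28
Step 4: IQR = 28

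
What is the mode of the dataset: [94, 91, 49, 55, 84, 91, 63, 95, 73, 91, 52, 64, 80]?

91

Step 1: Count the frequency of each value:
  49: appears 1 time(s)
  52: appears 1 time(s)
  55: appears 1 time(s)
  63: appears 1 time(s)
  64: appears 1 time(s)
  73: appears 1 time(s)
  80: appears 1 time(s)
  84: appears 1 time(s)
  91: appears 3 time(s)
  94: appears 1 time(s)
  95: appears 1 time(s)
Step 2: The value 91 appears most frequently (3 times).
Step 3: Mode = 91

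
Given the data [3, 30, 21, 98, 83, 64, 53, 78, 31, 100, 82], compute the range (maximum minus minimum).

97

Step 1: Identify the maximum value: max = 100
Step 2: Identify the minimum value: min = 3
Step 3: Range = max - min = 100 - 3 = 97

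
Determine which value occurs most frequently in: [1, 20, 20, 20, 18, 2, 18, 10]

20

Step 1: Count the frequency of each value:
  1: appears 1 time(s)
  2: appears 1 time(s)
  10: appears 1 time(s)
  18: appears 2 time(s)
  20: appears 3 time(s)
Step 2: The value 20 appears most frequently (3 times).
Step 3: Mode = 20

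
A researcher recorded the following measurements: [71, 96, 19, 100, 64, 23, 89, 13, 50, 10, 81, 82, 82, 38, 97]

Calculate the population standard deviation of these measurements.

31.6017

Step 1: Compute the mean: 61
Step 2: Sum of squared deviations from the mean: 14980
Step 3: Population variance = 14980 / 15 = 998.6667
Step 4: Standard deviation = sqrt(998.6667) = 31.6017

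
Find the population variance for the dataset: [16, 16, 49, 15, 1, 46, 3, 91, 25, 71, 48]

756.2314

Step 1: Compute the mean: (16 + 16 + 49 + 15 + 1 + 46 + 3 + 91 + 25 + 71 + 48) / 11 = 34.6364
Step 2: Compute squared deviations from the mean:
  (16 - 34.6364)^2 = 347.314
  (16 - 34.6364)^2 = 347.314
  (49 - 34.6364)^2 = 206.314
  (15 - 34.6364)^2 = 385.5868
  (1 - 34.6364)^2 = 1131.405
  (46 - 34.6364)^2 = 129.1322
  (3 - 34.6364)^2 = 1000.8595
  (91 - 34.6364)^2 = 3176.8595
  (25 - 34.6364)^2 = 92.8595
  (71 - 34.6364)^2 = 1322.314
  (48 - 34.6364)^2 = 178.5868
Step 3: Sum of squared deviations = 8318.5455
Step 4: Population variance = 8318.5455 / 11 = 756.2314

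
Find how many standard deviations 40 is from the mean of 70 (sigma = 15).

-2

Step 1: Recall the z-score formula: z = (x - mu) / sigma
Step 2: Substitute values: z = (40 - 70) / 15
Step 3: z = -30 / 15 = -2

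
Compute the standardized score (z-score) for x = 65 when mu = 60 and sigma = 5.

1

Step 1: Recall the z-score formula: z = (x - mu) / sigma
Step 2: Substitute values: z = (65 - 60) / 5
Step 3: z = 5 / 5 = 1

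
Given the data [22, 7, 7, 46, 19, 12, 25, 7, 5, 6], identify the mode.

7

Step 1: Count the frequency of each value:
  5: appears 1 time(s)
  6: appears 1 time(s)
  7: appears 3 time(s)
  12: appears 1 time(s)
  19: appears 1 time(s)
  22: appears 1 time(s)
  25: appears 1 time(s)
  46: appears 1 time(s)
Step 2: The value 7 appears most frequently (3 times).
Step 3: Mode = 7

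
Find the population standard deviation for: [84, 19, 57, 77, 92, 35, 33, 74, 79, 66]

23.4529

Step 1: Compute the mean: 61.6
Step 2: Sum of squared deviations from the mean: 5500.4
Step 3: Population variance = 5500.4 / 10 = 550.04
Step 4: Standard deviation = sqrt(550.04) = 23.4529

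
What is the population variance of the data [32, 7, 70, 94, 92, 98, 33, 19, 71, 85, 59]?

952.1818

Step 1: Compute the mean: (32 + 7 + 70 + 94 + 92 + 98 + 33 + 19 + 71 + 85 + 59) / 11 = 60
Step 2: Compute squared deviations from the mean:
  (32 - 60)^2 = 784
  (7 - 60)^2 = 2809
  (70 - 60)^2 = 100
  (94 - 60)^2 = 1156
  (92 - 60)^2 = 1024
  (98 - 60)^2 = 1444
  (33 - 60)^2 = 729
  (19 - 60)^2 = 1681
  (71 - 60)^2 = 121
  (85 - 60)^2 = 625
  (59 - 60)^2 = 1
Step 3: Sum of squared deviations = 10474
Step 4: Population variance = 10474 / 11 = 952.1818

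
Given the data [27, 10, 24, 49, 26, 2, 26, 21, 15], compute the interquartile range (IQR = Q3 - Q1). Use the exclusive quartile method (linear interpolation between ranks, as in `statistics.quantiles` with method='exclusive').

14

Step 1: Sort the data: [2, 10, 15, 21, 24, 26, 26, 27, 49]
Step 2: n = 9
Step 3: Using the exclusive quartile method:
  Q1 = 12.5
  Q2 (median) = 24
  Q3 = 26.5
  IQR = Q3 - Q1 = 26.5 - 12.5 = 14
Step 4: IQR = 14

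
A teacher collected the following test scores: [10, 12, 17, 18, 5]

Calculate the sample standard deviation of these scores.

5.3198

Step 1: Compute the mean: 12.4
Step 2: Sum of squared deviations from the mean: 113.2
Step 3: Sample variance = 113.2 / 4 = 28.3
Step 4: Standard deviation = sqrt(28.3) = 5.3198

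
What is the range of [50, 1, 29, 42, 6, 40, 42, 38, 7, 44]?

49

Step 1: Identify the maximum value: max = 50
Step 2: Identify the minimum value: min = 1
Step 3: Range = max - min = 50 - 1 = 49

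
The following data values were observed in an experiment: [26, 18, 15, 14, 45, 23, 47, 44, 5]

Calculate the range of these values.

42

Step 1: Identify the maximum value: max = 47
Step 2: Identify the minimum value: min = 5
Step 3: Range = max - min = 47 - 5 = 42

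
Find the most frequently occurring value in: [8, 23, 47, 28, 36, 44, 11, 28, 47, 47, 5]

47

Step 1: Count the frequency of each value:
  5: appears 1 time(s)
  8: appears 1 time(s)
  11: appears 1 time(s)
  23: appears 1 time(s)
  28: appears 2 time(s)
  36: appears 1 time(s)
  44: appears 1 time(s)
  47: appears 3 time(s)
Step 2: The value 47 appears most frequently (3 times).
Step 3: Mode = 47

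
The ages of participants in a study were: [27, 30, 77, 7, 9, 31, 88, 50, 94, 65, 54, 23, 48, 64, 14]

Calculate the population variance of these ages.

738.5067

Step 1: Compute the mean: (27 + 30 + 77 + 7 + 9 + 31 + 88 + 50 + 94 + 65 + 54 + 23 + 48 + 64 + 14) / 15 = 45.4
Step 2: Compute squared deviations from the mean:
  (27 - 45.4)^2 = 338.56
  (30 - 45.4)^2 = 237.16
  (77 - 45.4)^2 = 998.56
  (7 - 45.4)^2 = 1474.56
  (9 - 45.4)^2 = 1324.96
  (31 - 45.4)^2 = 207.36
  (88 - 45.4)^2 = 1814.76
  (50 - 45.4)^2 = 21.16
  (94 - 45.4)^2 = 2361.96
  (65 - 45.4)^2 = 384.16
  (54 - 45.4)^2 = 73.96
  (23 - 45.4)^2 = 501.76
  (48 - 45.4)^2 = 6.76
  (64 - 45.4)^2 = 345.96
  (14 - 45.4)^2 = 985.96
Step 3: Sum of squared deviations = 11077.6
Step 4: Population variance = 11077.6 / 15 = 738.5067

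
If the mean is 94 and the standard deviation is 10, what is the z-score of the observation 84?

-1

Step 1: Recall the z-score formula: z = (x - mu) / sigma
Step 2: Substitute values: z = (84 - 94) / 10
Step 3: z = -10 / 10 = -1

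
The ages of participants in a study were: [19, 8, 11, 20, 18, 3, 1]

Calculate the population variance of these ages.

52.2449

Step 1: Compute the mean: (19 + 8 + 11 + 20 + 18 + 3 + 1) / 7 = 11.4286
Step 2: Compute squared deviations from the mean:
  (19 - 11.4286)^2 = 57.3265
  (8 - 11.4286)^2 = 11.7551
  (11 - 11.4286)^2 = 0.1837
  (20 - 11.4286)^2 = 73.4694
  (18 - 11.4286)^2 = 43.1837
  (3 - 11.4286)^2 = 71.0408
  (1 - 11.4286)^2 = 108.7551
Step 3: Sum of squared deviations = 365.7143
Step 4: Population variance = 365.7143 / 7 = 52.2449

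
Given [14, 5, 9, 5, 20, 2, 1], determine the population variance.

40.5714

Step 1: Compute the mean: (14 + 5 + 9 + 5 + 20 + 2 + 1) / 7 = 8
Step 2: Compute squared deviations from the mean:
  (14 - 8)^2 = 36
  (5 - 8)^2 = 9
  (9 - 8)^2 = 1
  (5 - 8)^2 = 9
  (20 - 8)^2 = 144
  (2 - 8)^2 = 36
  (1 - 8)^2 = 49
Step 3: Sum of squared deviations = 284
Step 4: Population variance = 284 / 7 = 40.5714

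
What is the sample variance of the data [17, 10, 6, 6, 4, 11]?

22.4

Step 1: Compute the mean: (17 + 10 + 6 + 6 + 4 + 11) / 6 = 9
Step 2: Compute squared deviations from the mean:
  (17 - 9)^2 = 64
  (10 - 9)^2 = 1
  (6 - 9)^2 = 9
  (6 - 9)^2 = 9
  (4 - 9)^2 = 25
  (11 - 9)^2 = 4
Step 3: Sum of squared deviations = 112
Step 4: Sample variance = 112 / 5 = 22.4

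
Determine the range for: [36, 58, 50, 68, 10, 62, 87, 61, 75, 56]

77

Step 1: Identify the maximum value: max = 87
Step 2: Identify the minimum value: min = 10
Step 3: Range = max - min = 87 - 10 = 77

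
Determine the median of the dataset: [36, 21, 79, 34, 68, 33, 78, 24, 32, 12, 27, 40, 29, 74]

33.5

Step 1: Sort the data in ascending order: [12, 21, 24, 27, 29, 32, 33, 34, 36, 40, 68, 74, 78, 79]
Step 2: The number of values is n = 14.
Step 3: Since n is even, the median is the average of positions 7 and 8:
  Median = (33 + 34) / 2 = 33.5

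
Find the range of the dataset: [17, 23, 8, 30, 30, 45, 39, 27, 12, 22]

37

Step 1: Identify the maximum value: max = 45
Step 2: Identify the minimum value: min = 8
Step 3: Range = max - min = 45 - 8 = 37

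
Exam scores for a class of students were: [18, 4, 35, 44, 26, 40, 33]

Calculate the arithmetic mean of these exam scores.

28.5714

Step 1: Sum all values: 18 + 4 + 35 + 44 + 26 + 40 + 33 = 200
Step 2: Count the number of values: n = 7
Step 3: Mean = sum / n = 200 / 7 = 28.5714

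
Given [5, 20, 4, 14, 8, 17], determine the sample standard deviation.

6.6232

Step 1: Compute the mean: 11.3333
Step 2: Sum of squared deviations from the mean: 219.3333
Step 3: Sample variance = 219.3333 / 5 = 43.8667
Step 4: Standard deviation = sqrt(43.8667) = 6.6232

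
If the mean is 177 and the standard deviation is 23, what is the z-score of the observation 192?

0.6522

Step 1: Recall the z-score formula: z = (x - mu) / sigma
Step 2: Substitute values: z = (192 - 177) / 23
Step 3: z = 15 / 23 = 0.6522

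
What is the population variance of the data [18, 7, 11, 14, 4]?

24.56

Step 1: Compute the mean: (18 + 7 + 11 + 14 + 4) / 5 = 10.8
Step 2: Compute squared deviations from the mean:
  (18 - 10.8)^2 = 51.84
  (7 - 10.8)^2 = 14.44
  (11 - 10.8)^2 = 0.04
  (14 - 10.8)^2 = 10.24
  (4 - 10.8)^2 = 46.24
Step 3: Sum of squared deviations = 122.8
Step 4: Population variance = 122.8 / 5 = 24.56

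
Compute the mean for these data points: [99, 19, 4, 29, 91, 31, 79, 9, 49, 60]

47

Step 1: Sum all values: 99 + 19 + 4 + 29 + 91 + 31 + 79 + 9 + 49 + 60 = 470
Step 2: Count the number of values: n = 10
Step 3: Mean = sum / n = 470 / 10 = 47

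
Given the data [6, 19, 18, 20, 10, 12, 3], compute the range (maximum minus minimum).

17

Step 1: Identify the maximum value: max = 20
Step 2: Identify the minimum value: min = 3
Step 3: Range = max - min = 20 - 3 = 17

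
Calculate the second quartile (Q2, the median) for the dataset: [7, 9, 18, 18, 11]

11

Step 1: Sort the data: [7, 9, 11, 18, 18]
Step 2: n = 5
Step 3: Q2 is the median. Since n is odd, it is the middle value at position 3: 11
Step 4: Q2 = 11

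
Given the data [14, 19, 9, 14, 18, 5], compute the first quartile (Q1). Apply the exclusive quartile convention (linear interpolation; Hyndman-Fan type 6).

8

Step 1: Sort the data: [5, 9, 14, 14, 18, 19]
Step 2: n = 6
Step 3: Using the exclusive quartile method:
  Q1 = 8
  Q2 (median) = 14
  Q3 = 18.25
  IQR = Q3 - Q1 = 18.25 - 8 = 10.25
Step 4: Q1 = 8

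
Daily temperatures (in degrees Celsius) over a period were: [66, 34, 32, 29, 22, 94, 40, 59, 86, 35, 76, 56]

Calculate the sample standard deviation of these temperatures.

24.0093

Step 1: Compute the mean: 52.4167
Step 2: Sum of squared deviations from the mean: 6340.9167
Step 3: Sample variance = 6340.9167 / 11 = 576.447
Step 4: Standard deviation = sqrt(576.447) = 24.0093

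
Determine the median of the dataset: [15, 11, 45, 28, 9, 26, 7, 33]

20.5

Step 1: Sort the data in ascending order: [7, 9, 11, 15, 26, 28, 33, 45]
Step 2: The number of values is n = 8.
Step 3: Since n is even, the median is the average of positions 4 and 5:
  Median = (15 + 26) / 2 = 20.5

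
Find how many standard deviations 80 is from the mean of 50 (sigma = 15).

2

Step 1: Recall the z-score formula: z = (x - mu) / sigma
Step 2: Substitute values: z = (80 - 50) / 15
Step 3: z = 30 / 15 = 2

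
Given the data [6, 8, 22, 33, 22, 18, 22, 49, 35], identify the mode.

22

Step 1: Count the frequency of each value:
  6: appears 1 time(s)
  8: appears 1 time(s)
  18: appears 1 time(s)
  22: appears 3 time(s)
  33: appears 1 time(s)
  35: appears 1 time(s)
  49: appears 1 time(s)
Step 2: The value 22 appears most frequently (3 times).
Step 3: Mode = 22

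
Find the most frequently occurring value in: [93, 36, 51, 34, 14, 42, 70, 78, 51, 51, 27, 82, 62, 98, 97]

51

Step 1: Count the frequency of each value:
  14: appears 1 time(s)
  27: appears 1 time(s)
  34: appears 1 time(s)
  36: appears 1 time(s)
  42: appears 1 time(s)
  51: appears 3 time(s)
  62: appears 1 time(s)
  70: appears 1 time(s)
  78: appears 1 time(s)
  82: appears 1 time(s)
  93: appears 1 time(s)
  97: appears 1 time(s)
  98: appears 1 time(s)
Step 2: The value 51 appears most frequently (3 times).
Step 3: Mode = 51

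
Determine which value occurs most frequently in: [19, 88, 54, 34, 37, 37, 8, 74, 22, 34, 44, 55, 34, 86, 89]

34

Step 1: Count the frequency of each value:
  8: appears 1 time(s)
  19: appears 1 time(s)
  22: appears 1 time(s)
  34: appears 3 time(s)
  37: appears 2 time(s)
  44: appears 1 time(s)
  54: appears 1 time(s)
  55: appears 1 time(s)
  74: appears 1 time(s)
  86: appears 1 time(s)
  88: appears 1 time(s)
  89: appears 1 time(s)
Step 2: The value 34 appears most frequently (3 times).
Step 3: Mode = 34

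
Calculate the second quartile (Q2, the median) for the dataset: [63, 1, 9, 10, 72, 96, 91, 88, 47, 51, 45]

51

Step 1: Sort the data: [1, 9, 10, 45, 47, 51, 63, 72, 88, 91, 96]
Step 2: n = 11
Step 3: Q2 is the median. Since n is odd, it is the middle value at position 6: 51
Step 4: Q2 = 51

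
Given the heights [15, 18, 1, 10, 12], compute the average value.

11.2

Step 1: Sum all values: 15 + 18 + 1 + 10 + 12 = 56
Step 2: Count the number of values: n = 5
Step 3: Mean = sum / n = 56 / 5 = 11.2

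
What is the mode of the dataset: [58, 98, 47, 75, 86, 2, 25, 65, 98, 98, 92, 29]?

98

Step 1: Count the frequency of each value:
  2: appears 1 time(s)
  25: appears 1 time(s)
  29: appears 1 time(s)
  47: appears 1 time(s)
  58: appears 1 time(s)
  65: appears 1 time(s)
  75: appears 1 time(s)
  86: appears 1 time(s)
  92: appears 1 time(s)
  98: appears 3 time(s)
Step 2: The value 98 appears most frequently (3 times).
Step 3: Mode = 98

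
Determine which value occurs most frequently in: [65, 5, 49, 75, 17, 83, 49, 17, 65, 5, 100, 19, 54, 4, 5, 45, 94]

5

Step 1: Count the frequency of each value:
  4: appears 1 time(s)
  5: appears 3 time(s)
  17: appears 2 time(s)
  19: appears 1 time(s)
  45: appears 1 time(s)
  49: appears 2 time(s)
  54: appears 1 time(s)
  65: appears 2 time(s)
  75: appears 1 time(s)
  83: appears 1 time(s)
  94: appears 1 time(s)
  100: appears 1 time(s)
Step 2: The value 5 appears most frequently (3 times).
Step 3: Mode = 5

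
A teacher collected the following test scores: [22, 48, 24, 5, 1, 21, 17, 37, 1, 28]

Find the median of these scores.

21.5

Step 1: Sort the data in ascending order: [1, 1, 5, 17, 21, 22, 24, 28, 37, 48]
Step 2: The number of values is n = 10.
Step 3: Since n is even, the median is the average of positions 5 and 6:
  Median = (21 + 22) / 2 = 21.5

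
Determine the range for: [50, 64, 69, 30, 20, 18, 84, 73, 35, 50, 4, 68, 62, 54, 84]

80

Step 1: Identify the maximum value: max = 84
Step 2: Identify the minimum value: min = 4
Step 3: Range = max - min = 84 - 4 = 80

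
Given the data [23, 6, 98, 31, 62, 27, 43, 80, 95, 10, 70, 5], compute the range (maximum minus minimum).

93

Step 1: Identify the maximum value: max = 98
Step 2: Identify the minimum value: min = 5
Step 3: Range = max - min = 98 - 5 = 93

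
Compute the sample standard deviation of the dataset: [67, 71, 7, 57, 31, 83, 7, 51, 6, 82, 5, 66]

31.3266

Step 1: Compute the mean: 44.4167
Step 2: Sum of squared deviations from the mean: 10794.9167
Step 3: Sample variance = 10794.9167 / 11 = 981.3561
Step 4: Standard deviation = sqrt(981.3561) = 31.3266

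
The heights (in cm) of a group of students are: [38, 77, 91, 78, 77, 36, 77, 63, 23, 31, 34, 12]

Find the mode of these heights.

77

Step 1: Count the frequency of each value:
  12: appears 1 time(s)
  23: appears 1 time(s)
  31: appears 1 time(s)
  34: appears 1 time(s)
  36: appears 1 time(s)
  38: appears 1 time(s)
  63: appears 1 time(s)
  77: appears 3 time(s)
  78: appears 1 time(s)
  91: appears 1 time(s)
Step 2: The value 77 appears most frequently (3 times).
Step 3: Mode = 77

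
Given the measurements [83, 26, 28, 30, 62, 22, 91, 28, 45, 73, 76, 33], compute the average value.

49.75

Step 1: Sum all values: 83 + 26 + 28 + 30 + 62 + 22 + 91 + 28 + 45 + 73 + 76 + 33 = 597
Step 2: Count the number of values: n = 12
Step 3: Mean = sum / n = 597 / 12 = 49.75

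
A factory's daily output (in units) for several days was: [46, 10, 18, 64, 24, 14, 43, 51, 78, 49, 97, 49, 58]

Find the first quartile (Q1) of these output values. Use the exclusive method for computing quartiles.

21

Step 1: Sort the data: [10, 14, 18, 24, 43, 46, 49, 49, 51, 58, 64, 78, 97]
Step 2: n = 13
Step 3: Using the exclusive quartile method:
  Q1 = 21
  Q2 (median) = 49
  Q3 = 61
  IQR = Q3 - Q1 = 61 - 21 = 40
Step 4: Q1 = 21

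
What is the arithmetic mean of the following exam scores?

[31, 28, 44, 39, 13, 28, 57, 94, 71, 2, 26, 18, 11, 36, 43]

36.0667

Step 1: Sum all values: 31 + 28 + 44 + 39 + 13 + 28 + 57 + 94 + 71 + 2 + 26 + 18 + 11 + 36 + 43 = 541
Step 2: Count the number of values: n = 15
Step 3: Mean = sum / n = 541 / 15 = 36.0667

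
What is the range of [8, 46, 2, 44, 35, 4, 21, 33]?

44

Step 1: Identify the maximum value: max = 46
Step 2: Identify the minimum value: min = 2
Step 3: Range = max - min = 46 - 2 = 44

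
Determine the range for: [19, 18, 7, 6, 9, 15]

13

Step 1: Identify the maximum value: max = 19
Step 2: Identify the minimum value: min = 6
Step 3: Range = max - min = 19 - 6 = 13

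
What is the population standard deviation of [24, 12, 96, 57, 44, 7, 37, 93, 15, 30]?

30.1505

Step 1: Compute the mean: 41.5
Step 2: Sum of squared deviations from the mean: 9090.5
Step 3: Population variance = 9090.5 / 10 = 909.05
Step 4: Standard deviation = sqrt(909.05) = 30.1505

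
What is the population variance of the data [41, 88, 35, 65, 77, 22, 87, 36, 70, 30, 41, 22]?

558.4722

Step 1: Compute the mean: (41 + 88 + 35 + 65 + 77 + 22 + 87 + 36 + 70 + 30 + 41 + 22) / 12 = 51.1667
Step 2: Compute squared deviations from the mean:
  (41 - 51.1667)^2 = 103.3611
  (88 - 51.1667)^2 = 1356.6944
  (35 - 51.1667)^2 = 261.3611
  (65 - 51.1667)^2 = 191.3611
  (77 - 51.1667)^2 = 667.3611
  (22 - 51.1667)^2 = 850.6944
  (87 - 51.1667)^2 = 1284.0278
  (36 - 51.1667)^2 = 230.0278
  (70 - 51.1667)^2 = 354.6944
  (30 - 51.1667)^2 = 448.0278
  (41 - 51.1667)^2 = 103.3611
  (22 - 51.1667)^2 = 850.6944
Step 3: Sum of squared deviations = 6701.6667
Step 4: Population variance = 6701.6667 / 12 = 558.4722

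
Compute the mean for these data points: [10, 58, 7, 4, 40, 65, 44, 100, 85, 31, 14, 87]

45.4167

Step 1: Sum all values: 10 + 58 + 7 + 4 + 40 + 65 + 44 + 100 + 85 + 31 + 14 + 87 = 545
Step 2: Count the number of values: n = 12
Step 3: Mean = sum / n = 545 / 12 = 45.4167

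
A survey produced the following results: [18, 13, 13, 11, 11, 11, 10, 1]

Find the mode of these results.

11

Step 1: Count the frequency of each value:
  1: appears 1 time(s)
  10: appears 1 time(s)
  11: appears 3 time(s)
  13: appears 2 time(s)
  18: appears 1 time(s)
Step 2: The value 11 appears most frequently (3 times).
Step 3: Mode = 11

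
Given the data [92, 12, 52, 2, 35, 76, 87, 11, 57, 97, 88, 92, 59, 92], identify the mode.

92

Step 1: Count the frequency of each value:
  2: appears 1 time(s)
  11: appears 1 time(s)
  12: appears 1 time(s)
  35: appears 1 time(s)
  52: appears 1 time(s)
  57: appears 1 time(s)
  59: appears 1 time(s)
  76: appears 1 time(s)
  87: appears 1 time(s)
  88: appears 1 time(s)
  92: appears 3 time(s)
  97: appears 1 time(s)
Step 2: The value 92 appears most frequently (3 times).
Step 3: Mode = 92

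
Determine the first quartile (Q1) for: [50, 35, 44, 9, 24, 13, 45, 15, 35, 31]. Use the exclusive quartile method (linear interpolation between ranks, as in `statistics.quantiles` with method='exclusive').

14.5

Step 1: Sort the data: [9, 13, 15, 24, 31, 35, 35, 44, 45, 50]
Step 2: n = 10
Step 3: Using the exclusive quartile method:
  Q1 = 14.5
  Q2 (median) = 33
  Q3 = 44.25
  IQR = Q3 - Q1 = 44.25 - 14.5 = 29.75
Step 4: Q1 = 14.5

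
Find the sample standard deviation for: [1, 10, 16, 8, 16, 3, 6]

5.8838

Step 1: Compute the mean: 8.5714
Step 2: Sum of squared deviations from the mean: 207.7143
Step 3: Sample variance = 207.7143 / 6 = 34.619
Step 4: Standard deviation = sqrt(34.619) = 5.8838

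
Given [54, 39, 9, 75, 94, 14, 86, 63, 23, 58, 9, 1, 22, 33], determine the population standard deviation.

29.3494

Step 1: Compute the mean: 41.4286
Step 2: Sum of squared deviations from the mean: 12059.4286
Step 3: Population variance = 12059.4286 / 14 = 861.3878
Step 4: Standard deviation = sqrt(861.3878) = 29.3494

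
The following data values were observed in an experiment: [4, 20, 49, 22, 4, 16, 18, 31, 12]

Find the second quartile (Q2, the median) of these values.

18

Step 1: Sort the data: [4, 4, 12, 16, 18, 20, 22, 31, 49]
Step 2: n = 9
Step 3: Q2 is the median. Since n is odd, it is the middle value at position 5: 18
Step 4: Q2 = 18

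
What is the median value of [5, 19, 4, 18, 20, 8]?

13

Step 1: Sort the data in ascending order: [4, 5, 8, 18, 19, 20]
Step 2: The number of values is n = 6.
Step 3: Since n is even, the median is the average of positions 3 and 4:
  Median = (8 + 18) / 2 = 13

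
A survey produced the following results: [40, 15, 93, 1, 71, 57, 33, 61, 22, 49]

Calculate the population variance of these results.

692.36

Step 1: Compute the mean: (40 + 15 + 93 + 1 + 71 + 57 + 33 + 61 + 22 + 49) / 10 = 44.2
Step 2: Compute squared deviations from the mean:
  (40 - 44.2)^2 = 17.64
  (15 - 44.2)^2 = 852.64
  (93 - 44.2)^2 = 2381.44
  (1 - 44.2)^2 = 1866.24
  (71 - 44.2)^2 = 718.24
  (57 - 44.2)^2 = 163.84
  (33 - 44.2)^2 = 125.44
  (61 - 44.2)^2 = 282.24
  (22 - 44.2)^2 = 492.84
  (49 - 44.2)^2 = 23.04
Step 3: Sum of squared deviations = 6923.6
Step 4: Population variance = 6923.6 / 10 = 692.36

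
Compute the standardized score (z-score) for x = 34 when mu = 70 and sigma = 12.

-3

Step 1: Recall the z-score formula: z = (x - mu) / sigma
Step 2: Substitute values: z = (34 - 70) / 12
Step 3: z = -36 / 12 = -3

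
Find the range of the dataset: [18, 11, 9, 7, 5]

13

Step 1: Identify the maximum value: max = 18
Step 2: Identify the minimum value: min = 5
Step 3: Range = max - min = 18 - 5 = 13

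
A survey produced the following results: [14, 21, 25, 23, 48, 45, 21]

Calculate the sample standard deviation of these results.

13.0183

Step 1: Compute the mean: 28.1429
Step 2: Sum of squared deviations from the mean: 1016.8571
Step 3: Sample variance = 1016.8571 / 6 = 169.4762
Step 4: Standard deviation = sqrt(169.4762) = 13.0183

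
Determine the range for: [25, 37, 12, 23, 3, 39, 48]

45

Step 1: Identify the maximum value: max = 48
Step 2: Identify the minimum value: min = 3
Step 3: Range = max - min = 48 - 3 = 45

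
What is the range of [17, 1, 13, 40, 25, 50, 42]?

49

Step 1: Identify the maximum value: max = 50
Step 2: Identify the minimum value: min = 1
Step 3: Range = max - min = 50 - 1 = 49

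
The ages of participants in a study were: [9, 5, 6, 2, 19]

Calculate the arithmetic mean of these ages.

8.2

Step 1: Sum all values: 9 + 5 + 6 + 2 + 19 = 41
Step 2: Count the number of values: n = 5
Step 3: Mean = sum / n = 41 / 5 = 8.2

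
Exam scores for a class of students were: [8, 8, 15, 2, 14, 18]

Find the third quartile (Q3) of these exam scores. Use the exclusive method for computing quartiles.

15.75

Step 1: Sort the data: [2, 8, 8, 14, 15, 18]
Step 2: n = 6
Step 3: Using the exclusive quartile method:
  Q1 = 6.5
  Q2 (median) = 11
  Q3 = 15.75
  IQR = Q3 - Q1 = 15.75 - 6.5 = 9.25
Step 4: Q3 = 15.75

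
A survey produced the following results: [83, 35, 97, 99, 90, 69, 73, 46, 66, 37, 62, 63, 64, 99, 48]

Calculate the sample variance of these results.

464.6381

Step 1: Compute the mean: (83 + 35 + 97 + 99 + 90 + 69 + 73 + 46 + 66 + 37 + 62 + 63 + 64 + 99 + 48) / 15 = 68.7333
Step 2: Compute squared deviations from the mean:
  (83 - 68.7333)^2 = 203.5378
  (35 - 68.7333)^2 = 1137.9378
  (97 - 68.7333)^2 = 799.0044
  (99 - 68.7333)^2 = 916.0711
  (90 - 68.7333)^2 = 452.2711
  (69 - 68.7333)^2 = 0.0711
  (73 - 68.7333)^2 = 18.2044
  (46 - 68.7333)^2 = 516.8044
  (66 - 68.7333)^2 = 7.4711
  (37 - 68.7333)^2 = 1007.0044
  (62 - 68.7333)^2 = 45.3378
  (63 - 68.7333)^2 = 32.8711
  (64 - 68.7333)^2 = 22.4044
  (99 - 68.7333)^2 = 916.0711
  (48 - 68.7333)^2 = 429.8711
Step 3: Sum of squared deviations = 6504.9333
Step 4: Sample variance = 6504.9333 / 14 = 464.6381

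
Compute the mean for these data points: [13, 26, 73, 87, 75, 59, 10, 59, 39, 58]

49.9

Step 1: Sum all values: 13 + 26 + 73 + 87 + 75 + 59 + 10 + 59 + 39 + 58 = 499
Step 2: Count the number of values: n = 10
Step 3: Mean = sum / n = 499 / 10 = 49.9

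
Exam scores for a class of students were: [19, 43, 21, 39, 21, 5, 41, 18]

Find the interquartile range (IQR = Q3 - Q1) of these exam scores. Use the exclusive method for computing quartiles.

22.25

Step 1: Sort the data: [5, 18, 19, 21, 21, 39, 41, 43]
Step 2: n = 8
Step 3: Using the exclusive quartile method:
  Q1 = 18.25
  Q2 (median) = 21
  Q3 = 40.5
  IQR = Q3 - Q1 = 40.5 - 18.25 = 22.25
Step 4: IQR = 22.25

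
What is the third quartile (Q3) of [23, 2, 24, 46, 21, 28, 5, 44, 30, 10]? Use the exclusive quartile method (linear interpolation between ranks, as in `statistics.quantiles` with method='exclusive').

33.5

Step 1: Sort the data: [2, 5, 10, 21, 23, 24, 28, 30, 44, 46]
Step 2: n = 10
Step 3: Using the exclusive quartile method:
  Q1 = 8.75
  Q2 (median) = 23.5
  Q3 = 33.5
  IQR = Q3 - Q1 = 33.5 - 8.75 = 24.75
Step 4: Q3 = 33.5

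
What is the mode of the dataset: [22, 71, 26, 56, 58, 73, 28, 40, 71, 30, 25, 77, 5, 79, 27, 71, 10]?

71

Step 1: Count the frequency of each value:
  5: appears 1 time(s)
  10: appears 1 time(s)
  22: appears 1 time(s)
  25: appears 1 time(s)
  26: appears 1 time(s)
  27: appears 1 time(s)
  28: appears 1 time(s)
  30: appears 1 time(s)
  40: appears 1 time(s)
  56: appears 1 time(s)
  58: appears 1 time(s)
  71: appears 3 time(s)
  73: appears 1 time(s)
  77: appears 1 time(s)
  79: appears 1 time(s)
Step 2: The value 71 appears most frequently (3 times).
Step 3: Mode = 71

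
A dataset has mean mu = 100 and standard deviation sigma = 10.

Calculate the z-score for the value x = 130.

3

Step 1: Recall the z-score formula: z = (x - mu) / sigma
Step 2: Substitute values: z = (130 - 100) / 10
Step 3: z = 30 / 10 = 3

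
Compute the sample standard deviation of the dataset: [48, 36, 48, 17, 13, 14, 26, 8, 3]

16.83

Step 1: Compute the mean: 23.6667
Step 2: Sum of squared deviations from the mean: 2266
Step 3: Sample variance = 2266 / 8 = 283.25
Step 4: Standard deviation = sqrt(283.25) = 16.83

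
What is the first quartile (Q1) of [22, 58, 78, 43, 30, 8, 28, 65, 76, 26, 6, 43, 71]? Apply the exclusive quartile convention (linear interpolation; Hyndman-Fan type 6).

24

Step 1: Sort the data: [6, 8, 22, 26, 28, 30, 43, 43, 58, 65, 71, 76, 78]
Step 2: n = 13
Step 3: Using the exclusive quartile method:
  Q1 = 24
  Q2 (median) = 43
  Q3 = 68
  IQR = Q3 - Q1 = 68 - 24 = 44
Step 4: Q1 = 24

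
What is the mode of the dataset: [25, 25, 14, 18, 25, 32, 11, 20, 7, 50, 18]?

25

Step 1: Count the frequency of each value:
  7: appears 1 time(s)
  11: appears 1 time(s)
  14: appears 1 time(s)
  18: appears 2 time(s)
  20: appears 1 time(s)
  25: appears 3 time(s)
  32: appears 1 time(s)
  50: appears 1 time(s)
Step 2: The value 25 appears most frequently (3 times).
Step 3: Mode = 25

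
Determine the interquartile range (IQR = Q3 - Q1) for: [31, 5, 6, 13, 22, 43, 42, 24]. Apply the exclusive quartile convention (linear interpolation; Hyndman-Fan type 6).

31.5

Step 1: Sort the data: [5, 6, 13, 22, 24, 31, 42, 43]
Step 2: n = 8
Step 3: Using the exclusive quartile method:
  Q1 = 7.75
  Q2 (median) = 23
  Q3 = 39.25
  IQR = Q3 - Q1 = 39.25 - 7.75 = 31.5
Step 4: IQR = 31.5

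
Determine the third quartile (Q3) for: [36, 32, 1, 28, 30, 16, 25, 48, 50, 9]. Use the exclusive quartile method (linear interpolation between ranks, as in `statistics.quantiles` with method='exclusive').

39

Step 1: Sort the data: [1, 9, 16, 25, 28, 30, 32, 36, 48, 50]
Step 2: n = 10
Step 3: Using the exclusive quartile method:
  Q1 = 14.25
  Q2 (median) = 29
  Q3 = 39
  IQR = Q3 - Q1 = 39 - 14.25 = 24.75
Step 4: Q3 = 39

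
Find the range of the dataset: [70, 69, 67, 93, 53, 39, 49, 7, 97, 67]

90

Step 1: Identify the maximum value: max = 97
Step 2: Identify the minimum value: min = 7
Step 3: Range = max - min = 97 - 7 = 90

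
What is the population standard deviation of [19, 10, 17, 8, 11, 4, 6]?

5.119

Step 1: Compute the mean: 10.7143
Step 2: Sum of squared deviations from the mean: 183.4286
Step 3: Population variance = 183.4286 / 7 = 26.2041
Step 4: Standard deviation = sqrt(26.2041) = 5.119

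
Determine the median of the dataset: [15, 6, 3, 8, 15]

8

Step 1: Sort the data in ascending order: [3, 6, 8, 15, 15]
Step 2: The number of values is n = 5.
Step 3: Since n is odd, the median is the middle value at position 3: 8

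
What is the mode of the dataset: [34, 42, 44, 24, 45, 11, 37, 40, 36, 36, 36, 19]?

36

Step 1: Count the frequency of each value:
  11: appears 1 time(s)
  19: appears 1 time(s)
  24: appears 1 time(s)
  34: appears 1 time(s)
  36: appears 3 time(s)
  37: appears 1 time(s)
  40: appears 1 time(s)
  42: appears 1 time(s)
  44: appears 1 time(s)
  45: appears 1 time(s)
Step 2: The value 36 appears most frequently (3 times).
Step 3: Mode = 36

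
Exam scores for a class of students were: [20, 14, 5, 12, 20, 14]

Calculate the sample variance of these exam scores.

31.3667

Step 1: Compute the mean: (20 + 14 + 5 + 12 + 20 + 14) / 6 = 14.1667
Step 2: Compute squared deviations from the mean:
  (20 - 14.1667)^2 = 34.0278
  (14 - 14.1667)^2 = 0.0278
  (5 - 14.1667)^2 = 84.0278
  (12 - 14.1667)^2 = 4.6944
  (20 - 14.1667)^2 = 34.0278
  (14 - 14.1667)^2 = 0.0278
Step 3: Sum of squared deviations = 156.8333
Step 4: Sample variance = 156.8333 / 5 = 31.3667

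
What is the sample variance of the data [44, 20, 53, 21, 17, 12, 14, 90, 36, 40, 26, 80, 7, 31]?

621.3022

Step 1: Compute the mean: (44 + 20 + 53 + 21 + 17 + 12 + 14 + 90 + 36 + 40 + 26 + 80 + 7 + 31) / 14 = 35.0714
Step 2: Compute squared deviations from the mean:
  (44 - 35.0714)^2 = 79.7194
  (20 - 35.0714)^2 = 227.148
  (53 - 35.0714)^2 = 321.4337
  (21 - 35.0714)^2 = 198.0051
  (17 - 35.0714)^2 = 326.5765
  (12 - 35.0714)^2 = 532.2908
  (14 - 35.0714)^2 = 444.0051
  (90 - 35.0714)^2 = 3017.148
  (36 - 35.0714)^2 = 0.8622
  (40 - 35.0714)^2 = 24.2908
  (26 - 35.0714)^2 = 82.2908
  (80 - 35.0714)^2 = 2018.5765
  (7 - 35.0714)^2 = 788.0051
  (31 - 35.0714)^2 = 16.5765
Step 3: Sum of squared deviations = 8076.9286
Step 4: Sample variance = 8076.9286 / 13 = 621.3022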